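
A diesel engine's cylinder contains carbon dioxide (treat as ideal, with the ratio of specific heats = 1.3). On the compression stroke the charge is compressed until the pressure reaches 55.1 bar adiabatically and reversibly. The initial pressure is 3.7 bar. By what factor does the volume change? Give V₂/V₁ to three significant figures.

From PV^γ = const, V₂/V₁ = (P₁/P₂)^(1/γ).
V₂/V₁ = (3.7/55.1)^(0.769) = 0.1252.

V₂/V₁ ≈ 0.125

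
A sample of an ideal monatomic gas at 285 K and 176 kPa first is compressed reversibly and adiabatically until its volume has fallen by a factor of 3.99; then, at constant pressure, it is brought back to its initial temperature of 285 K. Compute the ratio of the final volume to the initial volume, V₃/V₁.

For a monatomic ideal gas γ = 5/3.
Adiabatic step: V₂/V₁ = 0.2506; T₂ = T₁·3.99^(2/3) = 717 K.
Isobaric step: V₃/V₂ = T₃/T₂ = 285/717.
V₃/V₁ = (V₂/V₁)(V₃/V₂) = 0.2506 × (285/717) = 0.09963.

V₃/V₁ ≈ 0.0996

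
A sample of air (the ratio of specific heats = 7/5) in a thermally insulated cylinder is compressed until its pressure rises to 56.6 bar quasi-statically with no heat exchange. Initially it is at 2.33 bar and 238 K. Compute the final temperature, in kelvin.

T₂ ≈ 592 K

Along an adiabat T P^((1−γ)/γ) is constant, so T₂ = T₁ (P₂/P₁)^((γ−1)/γ).
T₂ = 238 × (56.6/2.33)^(2/7) = 592.1 K.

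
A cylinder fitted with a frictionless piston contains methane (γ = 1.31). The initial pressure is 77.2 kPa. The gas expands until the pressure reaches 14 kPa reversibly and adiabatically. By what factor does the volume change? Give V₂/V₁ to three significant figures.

V₂/V₁ ≈ 3.68

From PV^γ = const, V₂/V₁ = (P₁/P₂)^(1/γ).
V₂/V₁ = (77.2/14)^(0.763) = 3.681.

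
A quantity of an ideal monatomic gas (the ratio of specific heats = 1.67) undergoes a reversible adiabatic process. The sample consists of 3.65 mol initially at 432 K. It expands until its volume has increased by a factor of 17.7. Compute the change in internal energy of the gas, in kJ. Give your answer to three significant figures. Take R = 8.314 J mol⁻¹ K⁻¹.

ΔU ≈ -16.7 kJ

Adiabatic: T₁V₁^(γ−1) = T₂V₂^(γ−1) ⇒ T₂ = T₁ (V₁/V₂)^(γ−1).
T₂ = 432 × (1/17.7)^(0.67) = 63 K.
Q = 0, so ΔU = W_on_gas = nCᵥΔT with Cᵥ = R/(γ−1) = 12.41 J/(mol·K).
ΔU = 3.65 × 12.41 × (63 − 432) = -16710 J.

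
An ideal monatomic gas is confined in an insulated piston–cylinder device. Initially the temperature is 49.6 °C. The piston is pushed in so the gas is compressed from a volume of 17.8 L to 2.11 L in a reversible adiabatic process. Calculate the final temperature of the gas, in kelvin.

T₂ ≈ 1340 K

Adiabatic: T₁V₁^(γ−1) = T₂V₂^(γ−1) ⇒ T₂ = T₁ (V₁/V₂)^(γ−1).
For a monatomic ideal gas γ = 5/3, so γ−1 = 2/3.
T₁ = 49.6 °C = 322.8 K.
T₂ = 322.8 × (17.8/2.11)^(2/3) = 1337 K.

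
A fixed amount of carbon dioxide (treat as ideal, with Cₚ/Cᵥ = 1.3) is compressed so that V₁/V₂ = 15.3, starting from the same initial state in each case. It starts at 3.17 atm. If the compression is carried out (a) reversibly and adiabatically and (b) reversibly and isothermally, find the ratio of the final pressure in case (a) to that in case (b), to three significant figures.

P_adiabatic / P_isothermal ≈ 2.27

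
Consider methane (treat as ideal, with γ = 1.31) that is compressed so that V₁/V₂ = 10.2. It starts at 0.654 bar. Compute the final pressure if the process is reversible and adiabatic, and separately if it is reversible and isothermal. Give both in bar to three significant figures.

adiabatic: 13.7 bar; isothermal: 6.67 bar

Isothermal: P₂ = P₁(V₁/V₂) = 0.654×10.2 = 6.671 bar.
Adiabatic: P₂ = P₁(V₁/V₂)^γ = 0.654×10.2^(1.31) = 13.7 bar.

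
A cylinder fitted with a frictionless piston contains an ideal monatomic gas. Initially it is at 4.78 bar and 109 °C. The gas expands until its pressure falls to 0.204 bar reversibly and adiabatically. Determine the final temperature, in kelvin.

Adiabatic: T₂/T₁ = (P₂/P₁)^((γ−1)/γ).
For a monatomic ideal gas γ = 5/3, so (γ−1)/γ = 2/5.
T₁ = 109 °C = 382.1 K.
T₂ = 382.1 × (0.204/4.78)^(2/5) = 108.2 K.

T₂ ≈ 108 K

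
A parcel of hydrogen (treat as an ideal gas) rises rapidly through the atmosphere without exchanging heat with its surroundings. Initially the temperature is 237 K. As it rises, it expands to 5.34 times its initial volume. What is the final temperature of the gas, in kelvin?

T₂ ≈ 121 K

For a reversible adiabat TV^(γ−1) is constant, so T₂ = T₁ (V₁/V₂)^(γ−1).
For a diatomic ideal gas γ = 7/5, so γ−1 = 2/5.
T₂ = 237 × (1/5.34)^(2/5) = 121.3 K.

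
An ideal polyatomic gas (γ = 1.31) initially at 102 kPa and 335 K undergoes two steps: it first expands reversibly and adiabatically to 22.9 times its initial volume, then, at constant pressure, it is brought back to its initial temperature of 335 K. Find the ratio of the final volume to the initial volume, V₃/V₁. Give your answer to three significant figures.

V₃/V₁ ≈ 60.4

Adiabatic step: V₂/V₁ = 22.9; T₂ = T₁·(1/22.9)^(0.31) = 126.9 K.
Isobaric step: V₃/V₂ = T₃/T₂ = 335/126.9.
V₃/V₁ = (V₂/V₁)(V₃/V₂) = 22.9 × (335/126.9) = 60.45.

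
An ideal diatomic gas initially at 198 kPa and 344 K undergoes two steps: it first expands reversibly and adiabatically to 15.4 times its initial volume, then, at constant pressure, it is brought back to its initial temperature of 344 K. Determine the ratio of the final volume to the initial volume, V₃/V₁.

For a diatomic ideal gas γ = 7/5.
Adiabatic step: V₂/V₁ = 15.4; T₂ = T₁·(1/15.4)^(2/5) = 115.2 K.
Isobaric step: V₃/V₂ = T₃/T₂ = 344/115.2.
V₃/V₁ = (V₂/V₁)(V₃/V₂) = 15.4 × (344/115.2) = 45.98.

V₃/V₁ ≈ 46.0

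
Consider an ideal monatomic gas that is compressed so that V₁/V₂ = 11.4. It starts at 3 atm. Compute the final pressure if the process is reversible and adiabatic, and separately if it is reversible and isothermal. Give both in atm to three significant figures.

For a monatomic ideal gas γ = 5/3.
Isothermal: P₂ = P₁(V₁/V₂) = 3×11.4 = 34.2 atm.
Adiabatic: P₂ = P₁(V₁/V₂)^γ = 3×11.4^(5/3) = 173.2 atm.

adiabatic: 173 atm; isothermal: 34.2 atm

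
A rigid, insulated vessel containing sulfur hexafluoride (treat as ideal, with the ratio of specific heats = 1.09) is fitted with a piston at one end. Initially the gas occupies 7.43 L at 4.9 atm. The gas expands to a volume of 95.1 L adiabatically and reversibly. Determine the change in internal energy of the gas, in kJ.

P₂ = P₁(V₁/V₂)^γ = 4.9×(7.43/95.1)^(1.09) = 0.3043 atm.
For a reversible adiabat, W_by_gas = (P₁V₁ − P₂V₂)/(γ−1).
W_by = (496500×0.00743 − 30840×0.0951) / (0.09) = 8404 J.
Q = 0 ⇒ ΔU = −W_by = -8404 J.

ΔU ≈ -8.40 kJ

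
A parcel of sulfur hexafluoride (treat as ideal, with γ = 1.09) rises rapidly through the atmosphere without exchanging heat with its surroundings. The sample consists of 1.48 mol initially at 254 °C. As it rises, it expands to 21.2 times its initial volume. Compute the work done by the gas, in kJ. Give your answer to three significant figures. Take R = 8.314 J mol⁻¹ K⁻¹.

Adiabatic: T₁V₁^(γ−1) = T₂V₂^(γ−1) ⇒ T₂ = T₁ (V₁/V₂)^(γ−1).
T₁ = 254 °C = 527.1 K.
T₂ = 527.1 × (1/21.2)^(0.09) = 400.5 K.
Q = 0, so ΔU = W_on_gas = nCᵥΔT with Cᵥ = R/(γ−1) = 92.38 J/(mol·K).
ΔU = 1.48 × 92.38 × (400.5 − 527.1) = -17320 J.
Work done by the gas = −ΔU = 17320 J.

W ≈ 17.3 kJ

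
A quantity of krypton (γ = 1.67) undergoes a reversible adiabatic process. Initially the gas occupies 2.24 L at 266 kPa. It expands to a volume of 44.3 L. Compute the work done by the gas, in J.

W ≈ 769 J

P₂ = P₁(V₁/V₂)^γ = 266×(2.24/44.3)^(1.67) = 1.821 kPa.
For a reversible adiabat, W_by_gas = (P₁V₁ − P₂V₂)/(γ−1).
W_by = (266000×0.00224 − 1821×0.0443) / (0.67) = 768.9 J.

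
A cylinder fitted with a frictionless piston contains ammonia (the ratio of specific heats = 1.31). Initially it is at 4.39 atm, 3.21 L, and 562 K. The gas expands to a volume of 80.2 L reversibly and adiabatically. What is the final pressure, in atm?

P₂ ≈ 0.0648 atm

Adiabatic: P₁V₁^γ = P₂V₂^γ ⇒ P₂ = P₁ (V₁/V₂)^γ.
P₂ = 4.39 × (3.21/80.2)^(1.31) = 0.06479 atm.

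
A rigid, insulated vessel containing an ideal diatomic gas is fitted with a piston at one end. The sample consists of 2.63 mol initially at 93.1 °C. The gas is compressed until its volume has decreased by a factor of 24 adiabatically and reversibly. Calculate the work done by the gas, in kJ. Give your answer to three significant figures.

W ≈ -51.4 kJ

Adiabatic: T₁V₁^(γ−1) = T₂V₂^(γ−1) ⇒ T₂ = T₁ (V₁/V₂)^(γ−1).
γ = 7/5 for a diatomic ideal gas, so γ−1 = 2/5.
T₁ = 93.1 °C = 366.2 K.
T₂ = 366.2 × 24^(2/5) = 1306 K.
Q = 0, so ΔU = W_on_gas = nCᵥΔT with Cᵥ = R/(γ−1) = 20.79 J/(mol·K).
ΔU = 2.63 × 20.79 × (1306 − 366.2) = 51360 J.
Work done by the gas = −ΔU = -51360 J.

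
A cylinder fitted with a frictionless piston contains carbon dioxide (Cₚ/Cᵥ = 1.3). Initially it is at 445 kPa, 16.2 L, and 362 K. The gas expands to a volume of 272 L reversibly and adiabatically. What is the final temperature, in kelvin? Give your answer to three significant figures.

Adiabatic: T₁V₁^(γ−1) = T₂V₂^(γ−1) ⇒ T₂ = T₁ (V₁/V₂)^(γ−1).
T₂ = 362 × (16.2/272)^(0.3) = 155.3 K.

T₂ ≈ 155 K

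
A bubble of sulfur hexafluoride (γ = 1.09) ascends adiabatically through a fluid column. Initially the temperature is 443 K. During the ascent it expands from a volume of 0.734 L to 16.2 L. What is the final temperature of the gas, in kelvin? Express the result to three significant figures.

Adiabatic: T₁V₁^(γ−1) = T₂V₂^(γ−1) ⇒ T₂ = T₁ (V₁/V₂)^(γ−1).
T₂ = 443 × (0.734/16.2)^(0.09) = 335.3 K.

T₂ ≈ 335 K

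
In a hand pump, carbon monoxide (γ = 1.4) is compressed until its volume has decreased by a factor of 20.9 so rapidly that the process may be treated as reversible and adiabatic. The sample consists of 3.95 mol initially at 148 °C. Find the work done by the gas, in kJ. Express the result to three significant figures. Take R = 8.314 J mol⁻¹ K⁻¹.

W ≈ -82.1 kJ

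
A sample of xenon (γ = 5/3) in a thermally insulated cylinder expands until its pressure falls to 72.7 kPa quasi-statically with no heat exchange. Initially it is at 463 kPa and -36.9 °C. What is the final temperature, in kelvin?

T₂ ≈ 113 K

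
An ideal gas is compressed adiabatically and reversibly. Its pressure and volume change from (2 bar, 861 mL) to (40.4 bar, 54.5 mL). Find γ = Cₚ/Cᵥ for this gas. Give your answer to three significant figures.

γ ≈ 1.09

PV^γ = const ⇒ γ = ln(P₂/P₁) / ln(V₁/V₂).
γ = ln(40.4/2) / ln(861/54.5) = 1.089.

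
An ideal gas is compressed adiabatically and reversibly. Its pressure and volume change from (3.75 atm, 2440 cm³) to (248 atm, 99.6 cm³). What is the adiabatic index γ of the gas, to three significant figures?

γ ≈ 1.31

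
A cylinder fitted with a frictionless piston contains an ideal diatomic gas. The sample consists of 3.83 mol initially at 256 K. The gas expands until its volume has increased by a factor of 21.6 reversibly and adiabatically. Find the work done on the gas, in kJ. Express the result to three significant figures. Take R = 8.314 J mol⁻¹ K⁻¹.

Adiabatic: T₁V₁^(γ−1) = T₂V₂^(γ−1) ⇒ T₂ = T₁ (V₁/V₂)^(γ−1).
γ = 7/5 for a diatomic ideal gas, so γ−1 = 2/5.
T₂ = 256 × (1/21.6)^(2/5) = 74.9 K.
Q = 0, so ΔU = W_on_gas = nCᵥΔT with Cᵥ = R/(γ−1) = 20.79 J/(mol·K).
ΔU = 3.83 × 20.79 × (74.9 − 256) = -14420 J.

W ≈ -14.4 kJ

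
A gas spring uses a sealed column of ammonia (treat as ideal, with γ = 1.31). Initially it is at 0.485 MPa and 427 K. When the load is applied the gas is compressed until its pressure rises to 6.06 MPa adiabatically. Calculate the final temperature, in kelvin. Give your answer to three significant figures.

T₂ ≈ 776 K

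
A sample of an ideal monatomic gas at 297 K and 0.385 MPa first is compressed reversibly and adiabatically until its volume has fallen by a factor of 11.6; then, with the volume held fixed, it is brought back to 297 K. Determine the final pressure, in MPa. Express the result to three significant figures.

For a monatomic ideal gas γ = 5/3.
Adiabatic step (PV^γ = const): P₂ = 0.385×11.6^(5/3) = 22.89 MPa; T₂ = 297×11.6^(2/3) = 1522 K.
Isochoric: P₃ = P₂(T₃/T₂) = 22.89 × (297/1522) = 4.466 MPa.

P₃ ≈ 4.47 MPa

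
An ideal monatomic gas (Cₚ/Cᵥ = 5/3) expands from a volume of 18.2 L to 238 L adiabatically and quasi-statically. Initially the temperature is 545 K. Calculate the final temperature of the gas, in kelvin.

T₂ ≈ 98.2 K

Adiabatic: T₁V₁^(γ−1) = T₂V₂^(γ−1) ⇒ T₂ = T₁ (V₁/V₂)^(γ−1).
T₂ = 545 × (18.2/238)^(2/3) = 98.19 K.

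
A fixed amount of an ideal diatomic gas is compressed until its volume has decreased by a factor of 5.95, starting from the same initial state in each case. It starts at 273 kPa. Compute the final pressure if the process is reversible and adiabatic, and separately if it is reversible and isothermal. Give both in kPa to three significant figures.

For a diatomic ideal gas γ = 7/5.
Isothermal: P₂ = P₁(V₁/V₂) = 273×5.95 = 1624 kPa.
Adiabatic: P₂ = P₁(V₁/V₂)^γ = 273×5.95^(7/5) = 3315 kPa.

adiabatic: 3320 kPa; isothermal: 1620 kPa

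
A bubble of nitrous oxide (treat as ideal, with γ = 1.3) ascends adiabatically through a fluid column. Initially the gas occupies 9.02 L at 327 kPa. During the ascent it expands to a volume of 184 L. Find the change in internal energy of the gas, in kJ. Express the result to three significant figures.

ΔU ≈ -5.85 kJ

P₂ = P₁(V₁/V₂)^γ = 327×(9.02/184)^(1.3) = 6.487 kPa.
For a reversible adiabat, W_by_gas = (P₁V₁ − P₂V₂)/(γ−1).
W_by = (327000×0.00902 − 6487×0.184) / (0.3) = 5853 J.
Q = 0 ⇒ ΔU = −W_by = -5853 J.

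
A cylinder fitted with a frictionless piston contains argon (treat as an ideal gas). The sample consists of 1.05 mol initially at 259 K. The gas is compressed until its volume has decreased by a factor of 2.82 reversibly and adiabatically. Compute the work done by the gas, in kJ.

W ≈ -3.38 kJ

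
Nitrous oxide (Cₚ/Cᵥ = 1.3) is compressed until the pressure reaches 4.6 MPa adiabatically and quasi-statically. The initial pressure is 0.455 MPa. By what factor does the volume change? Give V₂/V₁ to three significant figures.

From PV^γ = const, V₂/V₁ = (P₁/P₂)^(1/γ).
V₂/V₁ = (0.455/4.6)^(0.769) = 0.1687.

V₂/V₁ ≈ 0.169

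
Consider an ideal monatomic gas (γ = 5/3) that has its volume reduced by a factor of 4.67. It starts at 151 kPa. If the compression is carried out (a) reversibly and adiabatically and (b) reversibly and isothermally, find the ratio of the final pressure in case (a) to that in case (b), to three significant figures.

P_adiabatic / P_isothermal ≈ 2.79

Isothermal: P_b = P₁(V₁/V₂) = 151×4.67.
Adiabatic: P_a = P₁(V₁/V₂)^γ = 151×4.67^(5/3).
P_a/P_b = (V₁/V₂)^(γ−1) = 4.67^(2/3) = 2.794.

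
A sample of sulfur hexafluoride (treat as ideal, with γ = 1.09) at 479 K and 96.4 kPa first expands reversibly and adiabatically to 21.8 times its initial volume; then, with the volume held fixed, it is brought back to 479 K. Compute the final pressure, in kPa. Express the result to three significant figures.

P₃ ≈ 4.42 kPa

Adiabatic step (PV^γ = const): P₂ = 96.4×(1/21.8)^(1.09) = 3.351 kPa; T₂ = 479×(1/21.8)^(0.09) = 363 K.
Isochoric: P₃ = P₂(T₃/T₂) = 3.351 × (479/363) = 4.422 kPa.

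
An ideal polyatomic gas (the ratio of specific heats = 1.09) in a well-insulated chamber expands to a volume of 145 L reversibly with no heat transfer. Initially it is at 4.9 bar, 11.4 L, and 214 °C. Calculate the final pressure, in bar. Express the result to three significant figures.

Since PV^γ is constant along a reversible adiabat, P₂ = P₁ (V₁/V₂)^γ.
P₂ = 4.9 × (11.4/145)^(1.09) = 0.3064 bar.

P₂ ≈ 0.306 bar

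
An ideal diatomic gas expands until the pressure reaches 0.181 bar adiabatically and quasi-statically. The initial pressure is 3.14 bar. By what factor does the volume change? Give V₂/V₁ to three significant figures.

From PV^γ = const, V₂/V₁ = (P₁/P₂)^(1/γ).
For a diatomic ideal gas γ = 7/5.
V₂/V₁ = (3.14/0.181)^(5/7) = 7.677.

V₂/V₁ ≈ 7.68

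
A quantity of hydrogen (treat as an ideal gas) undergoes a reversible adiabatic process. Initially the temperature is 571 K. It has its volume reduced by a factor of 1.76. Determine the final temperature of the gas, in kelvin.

T₂ ≈ 716 K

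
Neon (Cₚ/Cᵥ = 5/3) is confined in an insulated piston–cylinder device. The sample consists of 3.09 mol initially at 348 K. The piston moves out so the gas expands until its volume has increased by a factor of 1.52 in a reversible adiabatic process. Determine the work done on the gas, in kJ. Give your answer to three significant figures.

W ≈ -3.27 kJ

For a reversible adiabat TV^(γ−1) is constant, so T₂ = T₁ (V₁/V₂)^(γ−1).
T₂ = 348 × (1/1.52)^(2/3) = 263.2 K.
Q = 0, so ΔU = W_on_gas = nCᵥΔT with Cᵥ = R/(γ−1) = 12.47 J/(mol·K).
ΔU = 3.09 × 12.47 × (263.2 − 348) = -3266 J.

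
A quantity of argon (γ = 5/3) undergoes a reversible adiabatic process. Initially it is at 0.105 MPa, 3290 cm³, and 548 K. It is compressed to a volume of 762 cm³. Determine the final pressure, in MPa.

Since PV^γ is constant along a reversible adiabat, P₂ = P₁ (V₁/V₂)^γ.
P₂ = 0.105 × (3290/762)^(5/3) = 1.202 MPa.

P₂ ≈ 1.20 MPa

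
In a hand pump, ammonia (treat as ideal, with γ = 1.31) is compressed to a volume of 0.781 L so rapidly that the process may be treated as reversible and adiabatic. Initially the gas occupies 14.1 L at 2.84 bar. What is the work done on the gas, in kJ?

P₂ = P₁(V₁/V₂)^γ = 2.84×(14.1/0.781)^(1.31) = 125.7 bar.
For a reversible adiabat, W_by_gas = (P₁V₁ − P₂V₂)/(γ−1).
W_by = (284000×0.0141 − 1.257×10^7×0.000781) / (0.31) = -18760 J.
W_on_gas = −W_by = 18760 J.

W ≈ 18.8 kJ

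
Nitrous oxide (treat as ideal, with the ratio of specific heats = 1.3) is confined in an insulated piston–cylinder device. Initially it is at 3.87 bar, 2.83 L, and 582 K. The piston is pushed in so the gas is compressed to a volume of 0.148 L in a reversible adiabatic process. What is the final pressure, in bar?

P₂ ≈ 179 bar

Adiabatic: P₁V₁^γ = P₂V₂^γ ⇒ P₂ = P₁ (V₁/V₂)^γ.
P₂ = 3.87 × (2.83/0.148)^(1.3) = 179.3 bar.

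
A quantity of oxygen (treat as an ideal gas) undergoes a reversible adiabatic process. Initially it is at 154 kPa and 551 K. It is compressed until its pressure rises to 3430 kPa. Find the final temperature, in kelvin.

Adiabatic: T₂/T₁ = (P₂/P₁)^((γ−1)/γ).
For a diatomic ideal gas γ = 7/5, so (γ−1)/γ = 2/7.
T₂ = 551 × (3430/154)^(2/7) = 1337 K.

T₂ ≈ 1340 K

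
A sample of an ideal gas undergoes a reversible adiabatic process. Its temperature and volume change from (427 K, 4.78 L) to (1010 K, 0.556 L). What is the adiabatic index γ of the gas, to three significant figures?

γ ≈ 1.40

TV^(γ−1) = const ⇒ γ − 1 = ln(T₂/T₁) / ln(V₁/V₂).
γ = 1 + ln(1010/427) / ln(4.78/0.556) = 1.4.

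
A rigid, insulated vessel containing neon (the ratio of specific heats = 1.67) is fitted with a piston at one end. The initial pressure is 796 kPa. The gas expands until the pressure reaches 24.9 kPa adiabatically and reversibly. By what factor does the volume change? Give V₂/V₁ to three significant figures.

V₂/V₁ ≈ 7.96

From PV^γ = const, V₂/V₁ = (P₁/P₂)^(1/γ).
V₂/V₁ = (796/24.9)^(0.599) = 7.962.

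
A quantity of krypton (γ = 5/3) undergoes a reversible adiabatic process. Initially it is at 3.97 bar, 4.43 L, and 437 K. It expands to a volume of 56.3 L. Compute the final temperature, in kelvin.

T₂ ≈ 80.2 K

For a reversible adiabat TV^(γ−1) is constant, so T₂ = T₁ (V₁/V₂)^(γ−1).
T₂ = 437 × (4.43/56.3)^(2/3) = 80.24 K.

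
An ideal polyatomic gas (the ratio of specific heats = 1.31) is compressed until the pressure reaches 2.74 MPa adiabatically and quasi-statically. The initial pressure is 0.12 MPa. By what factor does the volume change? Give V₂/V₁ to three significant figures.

From PV^γ = const, V₂/V₁ = (P₁/P₂)^(1/γ).
V₂/V₁ = (0.12/2.74)^(0.763) = 0.09182.

V₂/V₁ ≈ 0.0918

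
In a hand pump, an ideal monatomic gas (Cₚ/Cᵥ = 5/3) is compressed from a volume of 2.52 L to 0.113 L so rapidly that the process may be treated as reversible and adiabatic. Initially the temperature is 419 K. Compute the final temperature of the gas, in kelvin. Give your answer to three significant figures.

T₂ ≈ 3320 K

Adiabatic: T₁V₁^(γ−1) = T₂V₂^(γ−1) ⇒ T₂ = T₁ (V₁/V₂)^(γ−1).
T₂ = 419 × (2.52/0.113)^(2/3) = 3320 K.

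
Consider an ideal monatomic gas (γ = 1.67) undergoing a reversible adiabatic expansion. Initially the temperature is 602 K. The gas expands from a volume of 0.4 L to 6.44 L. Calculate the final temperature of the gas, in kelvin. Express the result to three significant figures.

For a reversible adiabat TV^(γ−1) is constant, so T₂ = T₁ (V₁/V₂)^(γ−1).
T₂ = 602 × (0.4/6.44)^(0.67) = 93.55 K.

T₂ ≈ 93.5 K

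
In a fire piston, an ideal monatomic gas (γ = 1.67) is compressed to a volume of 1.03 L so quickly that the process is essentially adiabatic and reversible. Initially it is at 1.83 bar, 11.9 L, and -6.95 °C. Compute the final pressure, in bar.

P₂ ≈ 109 bar

Since PV^γ is constant along a reversible adiabat, P₂ = P₁ (V₁/V₂)^γ.
P₂ = 1.83 × (11.9/1.03)^(1.67) = 108.9 bar.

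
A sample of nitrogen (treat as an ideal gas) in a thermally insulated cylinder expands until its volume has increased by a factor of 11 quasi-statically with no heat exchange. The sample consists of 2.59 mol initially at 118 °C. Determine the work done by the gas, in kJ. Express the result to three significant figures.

W ≈ 13.0 kJ

For a reversible adiabat TV^(γ−1) is constant, so T₂ = T₁ (V₁/V₂)^(γ−1).
γ = 7/5 for a diatomic ideal gas, so γ−1 = 2/5.
T₁ = 118 °C = 391.1 K.
T₂ = 391.1 × (1/11)^(2/5) = 149.9 K.
Q = 0, so ΔU = W_on_gas = nCᵥΔT with Cᵥ = R/(γ−1) = 20.79 J/(mol·K).
ΔU = 2.59 × 20.79 × (149.9 − 391.1) = -12990 J.
Work done by the gas = −ΔU = 12990 J.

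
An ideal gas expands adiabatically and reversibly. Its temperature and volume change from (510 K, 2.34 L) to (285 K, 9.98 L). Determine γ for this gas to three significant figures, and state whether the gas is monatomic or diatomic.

γ ≈ 1.40; diatomic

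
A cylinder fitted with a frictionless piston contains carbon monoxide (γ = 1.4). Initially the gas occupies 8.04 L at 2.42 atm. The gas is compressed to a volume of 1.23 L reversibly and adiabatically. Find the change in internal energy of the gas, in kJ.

ΔU ≈ 5.52 kJ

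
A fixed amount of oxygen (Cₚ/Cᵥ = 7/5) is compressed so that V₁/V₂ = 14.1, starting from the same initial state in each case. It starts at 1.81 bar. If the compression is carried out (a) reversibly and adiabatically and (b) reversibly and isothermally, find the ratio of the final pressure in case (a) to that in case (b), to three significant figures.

Isothermal: P_b = P₁(V₁/V₂) = 1.81×14.1.
Adiabatic: P_a = P₁(V₁/V₂)^γ = 1.81×14.1^(7/5).
P_a/P_b = (V₁/V₂)^(γ−1) = 14.1^(2/5) = 2.882.

P_adiabatic / P_isothermal ≈ 2.88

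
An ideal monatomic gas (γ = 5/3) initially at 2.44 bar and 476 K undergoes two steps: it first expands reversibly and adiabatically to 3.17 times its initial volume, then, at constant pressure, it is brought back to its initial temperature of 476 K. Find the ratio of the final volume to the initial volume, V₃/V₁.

V₃/V₁ ≈ 6.84

Adiabatic step: V₂/V₁ = 3.17; T₂ = T₁·(1/3.17)^(2/3) = 220.6 K.
Isobaric step: V₃/V₂ = T₃/T₂ = 476/220.6.
V₃/V₁ = (V₂/V₁)(V₃/V₂) = 3.17 × (476/220.6) = 6.841.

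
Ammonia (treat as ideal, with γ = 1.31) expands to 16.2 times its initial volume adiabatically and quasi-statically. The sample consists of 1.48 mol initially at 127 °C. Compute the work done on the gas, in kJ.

W ≈ -9.18 kJ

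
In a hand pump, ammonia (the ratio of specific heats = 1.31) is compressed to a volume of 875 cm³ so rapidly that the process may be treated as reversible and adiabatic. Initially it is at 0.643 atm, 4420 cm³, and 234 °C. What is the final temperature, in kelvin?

T₂ ≈ 838 K

For a reversible adiabat TV^(γ−1) is constant, so T₂ = T₁ (V₁/V₂)^(γ−1).
T₁ = 234 °C = 507.1 K.
T₂ = 507.1 × (4420/875)^(0.31) = 837.9 K.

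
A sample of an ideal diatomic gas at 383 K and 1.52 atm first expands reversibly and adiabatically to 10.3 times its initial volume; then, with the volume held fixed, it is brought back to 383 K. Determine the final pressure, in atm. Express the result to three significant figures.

P₃ ≈ 0.148 atm

For a diatomic ideal gas γ = 7/5.
Adiabatic step (PV^γ = const): P₂ = 1.52×(1/10.3)^(7/5) = 0.05806 atm; T₂ = 383×(1/10.3)^(2/5) = 150.7 K.
Isochoric: P₃ = P₂(T₃/T₂) = 0.05806 × (383/150.7) = 0.1476 atm.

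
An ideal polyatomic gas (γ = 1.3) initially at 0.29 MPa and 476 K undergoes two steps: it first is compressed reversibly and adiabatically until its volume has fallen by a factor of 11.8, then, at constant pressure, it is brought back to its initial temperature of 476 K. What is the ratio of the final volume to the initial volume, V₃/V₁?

Adiabatic step: V₂/V₁ = 0.08475; T₂ = T₁·11.8^(0.3) = 998.1 K.
Isobaric step: V₃/V₂ = T₃/T₂ = 476/998.1.
V₃/V₁ = (V₂/V₁)(V₃/V₂) = 0.08475 × (476/998.1) = 0.04042.

V₃/V₁ ≈ 0.0404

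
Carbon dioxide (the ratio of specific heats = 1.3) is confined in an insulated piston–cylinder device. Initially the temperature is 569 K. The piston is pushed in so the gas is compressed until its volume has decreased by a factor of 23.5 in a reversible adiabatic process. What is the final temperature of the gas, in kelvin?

For a reversible adiabat TV^(γ−1) is constant, so T₂ = T₁ (V₁/V₂)^(γ−1).
T₂ = 569 × 23.5^(0.3) = 1467 K.

T₂ ≈ 1470 K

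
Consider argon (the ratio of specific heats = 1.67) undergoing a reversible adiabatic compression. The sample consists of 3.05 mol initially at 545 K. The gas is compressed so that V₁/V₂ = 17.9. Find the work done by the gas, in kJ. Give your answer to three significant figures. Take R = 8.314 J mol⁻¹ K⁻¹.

Adiabatic: T₁V₁^(γ−1) = T₂V₂^(γ−1) ⇒ T₂ = T₁ (V₁/V₂)^(γ−1).
T₂ = 545 × 17.9^(0.67) = 3765 K.
Q = 0, so ΔU = W_on_gas = nCᵥΔT with Cᵥ = R/(γ−1) = 12.41 J/(mol·K).
ΔU = 3.05 × 12.41 × (3765 − 545) = 121900 J.
Work done by the gas = −ΔU = -121900 J.

W ≈ -122 kJ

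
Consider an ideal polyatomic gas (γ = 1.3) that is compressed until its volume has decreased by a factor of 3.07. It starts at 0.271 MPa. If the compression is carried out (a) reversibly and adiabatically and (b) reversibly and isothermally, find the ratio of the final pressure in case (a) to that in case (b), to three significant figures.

P_adiabatic / P_isothermal ≈ 1.40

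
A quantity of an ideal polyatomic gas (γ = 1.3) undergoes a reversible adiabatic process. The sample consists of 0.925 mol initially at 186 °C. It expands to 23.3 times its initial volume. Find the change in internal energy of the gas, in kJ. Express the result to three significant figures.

For a reversible adiabat TV^(γ−1) is constant, so T₂ = T₁ (V₁/V₂)^(γ−1).
T₁ = 186 °C = 459.1 K.
T₂ = 459.1 × (1/23.3)^(0.3) = 178.5 K.
Q = 0, so ΔU = W_on_gas = nCᵥΔT with Cᵥ = R/(γ−1) = 27.71 J/(mol·K).
ΔU = 0.925 × 27.71 × (178.5 − 459.1) = -7193 J.

ΔU ≈ -7.19 kJ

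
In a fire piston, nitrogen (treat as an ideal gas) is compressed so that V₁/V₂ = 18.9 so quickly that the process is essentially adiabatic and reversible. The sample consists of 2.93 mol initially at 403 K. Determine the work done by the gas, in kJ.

W ≈ -55.0 kJ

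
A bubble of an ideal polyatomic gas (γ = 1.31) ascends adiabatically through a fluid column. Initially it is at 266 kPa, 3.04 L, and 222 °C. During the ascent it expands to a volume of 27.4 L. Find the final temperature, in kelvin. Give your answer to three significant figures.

T₂ ≈ 250 K

Adiabatic: T₁V₁^(γ−1) = T₂V₂^(γ−1) ⇒ T₂ = T₁ (V₁/V₂)^(γ−1).
T₁ = 222 °C = 495.1 K.
T₂ = 495.1 × (3.04/27.4)^(0.31) = 250.5 K.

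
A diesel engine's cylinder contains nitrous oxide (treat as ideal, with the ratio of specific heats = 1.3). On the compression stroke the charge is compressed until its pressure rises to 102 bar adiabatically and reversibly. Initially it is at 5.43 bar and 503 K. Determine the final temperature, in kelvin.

T₂ ≈ 990 K

Along an adiabat T P^((1−γ)/γ) is constant, so T₂ = T₁ (P₂/P₁)^((γ−1)/γ).
T₂ = 503 × (102/5.43)^(0.231) = 989.7 K.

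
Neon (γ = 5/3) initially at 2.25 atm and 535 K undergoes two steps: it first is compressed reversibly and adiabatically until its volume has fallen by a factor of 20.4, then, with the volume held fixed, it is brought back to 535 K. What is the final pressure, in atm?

Adiabatic step (PV^γ = const): P₂ = 2.25×20.4^(5/3) = 342.7 atm; T₂ = 535×20.4^(2/3) = 3994 K.
Isochoric: P₃ = P₂(T₃/T₂) = 342.7 × (535/3994) = 45.9 atm.

P₃ ≈ 45.9 atm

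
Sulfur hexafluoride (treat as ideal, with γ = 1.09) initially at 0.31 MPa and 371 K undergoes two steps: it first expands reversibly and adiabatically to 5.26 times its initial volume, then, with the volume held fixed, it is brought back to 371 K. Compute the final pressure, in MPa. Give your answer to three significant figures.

P₃ ≈ 0.0589 MPa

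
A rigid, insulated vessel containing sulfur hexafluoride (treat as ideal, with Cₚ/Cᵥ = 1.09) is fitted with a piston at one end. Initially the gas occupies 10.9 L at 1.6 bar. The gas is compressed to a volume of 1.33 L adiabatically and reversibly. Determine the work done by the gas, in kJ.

W ≈ -4.04 kJ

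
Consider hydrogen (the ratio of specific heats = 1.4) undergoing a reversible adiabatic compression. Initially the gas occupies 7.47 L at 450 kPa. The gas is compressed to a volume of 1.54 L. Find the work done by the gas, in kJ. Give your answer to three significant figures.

W ≈ -7.40 kJ

P₂ = P₁(V₁/V₂)^γ = 450×(7.47/1.54)^(1.4) = 4105 kPa.
For a reversible adiabat, W_by_gas = (P₁V₁ − P₂V₂)/(γ−1).
W_by = (450000×0.00747 − 4.105×10^6×0.00154) / (0.4) = -7401 J.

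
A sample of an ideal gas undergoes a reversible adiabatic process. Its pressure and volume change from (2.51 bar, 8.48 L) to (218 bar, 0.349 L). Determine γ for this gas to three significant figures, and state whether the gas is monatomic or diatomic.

γ ≈ 1.40; diatomic

PV^γ = const ⇒ γ = ln(P₂/P₁) / ln(V₁/V₂).
γ = ln(218/2.51) / ln(8.48/0.349) = 1.399.
γ ≈ 1.40 is close to 7/5, so the gas is diatomic.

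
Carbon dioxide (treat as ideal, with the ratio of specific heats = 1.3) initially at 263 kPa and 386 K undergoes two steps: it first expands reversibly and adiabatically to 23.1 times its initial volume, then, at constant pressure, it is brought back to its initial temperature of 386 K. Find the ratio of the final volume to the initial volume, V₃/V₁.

Adiabatic step: V₂/V₁ = 23.1; T₂ = T₁·(1/23.1)^(0.3) = 150.5 K.
Isobaric step: V₃/V₂ = T₃/T₂ = 386/150.5.
V₃/V₁ = (V₂/V₁)(V₃/V₂) = 23.1 × (386/150.5) = 59.25.

V₃/V₁ ≈ 59.3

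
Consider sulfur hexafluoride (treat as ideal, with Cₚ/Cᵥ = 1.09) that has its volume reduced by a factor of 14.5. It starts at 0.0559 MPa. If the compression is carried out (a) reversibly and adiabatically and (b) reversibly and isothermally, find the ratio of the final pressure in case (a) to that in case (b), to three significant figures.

P_adiabatic / P_isothermal ≈ 1.27

Isothermal: P_b = P₁(V₁/V₂) = 0.0559×14.5.
Adiabatic: P_a = P₁(V₁/V₂)^γ = 0.0559×14.5^(1.09).
P_a/P_b = (V₁/V₂)^(γ−1) = 14.5^(0.09) = 1.272.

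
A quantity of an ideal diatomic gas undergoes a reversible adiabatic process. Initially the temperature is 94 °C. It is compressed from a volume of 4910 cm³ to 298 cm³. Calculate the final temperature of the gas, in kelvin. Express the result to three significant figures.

T₂ ≈ 1130 K

Adiabatic: T₁V₁^(γ−1) = T₂V₂^(γ−1) ⇒ T₂ = T₁ (V₁/V₂)^(γ−1).
For a diatomic ideal gas γ = 7/5, so γ−1 = 2/5.
T₁ = 94 °C = 367.1 K.
T₂ = 367.1 × (4910/298)^(2/5) = 1126 K.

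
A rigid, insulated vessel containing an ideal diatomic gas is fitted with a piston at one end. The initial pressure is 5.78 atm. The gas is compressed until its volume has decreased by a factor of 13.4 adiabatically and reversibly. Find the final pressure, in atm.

Adiabatic: P₁V₁^γ = P₂V₂^γ ⇒ P₂ = P₁ (V₁/V₂)^γ.
For a diatomic ideal gas γ = 7/5.
P₂ = 5.78 × 13.4^(7/5) = 218.7 atm.

P₂ ≈ 219 atm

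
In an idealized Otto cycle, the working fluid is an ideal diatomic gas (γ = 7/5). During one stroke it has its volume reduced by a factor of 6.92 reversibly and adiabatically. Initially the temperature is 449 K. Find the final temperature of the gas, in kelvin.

T₂ ≈ 973 K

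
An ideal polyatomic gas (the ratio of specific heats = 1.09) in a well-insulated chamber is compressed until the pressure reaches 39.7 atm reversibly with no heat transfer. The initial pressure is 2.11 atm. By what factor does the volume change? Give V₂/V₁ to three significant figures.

V₂/V₁ ≈ 0.0677

From PV^γ = const, V₂/V₁ = (P₁/P₂)^(1/γ).
V₂/V₁ = (2.11/39.7)^(0.917) = 0.06772.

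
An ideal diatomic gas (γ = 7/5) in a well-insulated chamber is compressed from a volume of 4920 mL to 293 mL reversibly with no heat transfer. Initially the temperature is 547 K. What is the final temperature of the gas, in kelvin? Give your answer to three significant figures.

For a reversible adiabat TV^(γ−1) is constant, so T₂ = T₁ (V₁/V₂)^(γ−1).
T₂ = 547 × (4920/293)^(2/5) = 1691 K.

T₂ ≈ 1690 K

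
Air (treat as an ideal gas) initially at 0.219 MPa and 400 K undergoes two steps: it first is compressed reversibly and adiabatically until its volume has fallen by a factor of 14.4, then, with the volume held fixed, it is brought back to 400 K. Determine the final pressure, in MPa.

For a diatomic ideal gas γ = 7/5.
Adiabatic step (PV^γ = const): P₂ = 0.219×14.4^(7/5) = 9.165 MPa; T₂ = 400×14.4^(2/5) = 1163 K.
Isochoric: P₃ = P₂(T₃/T₂) = 9.165 × (400/1163) = 3.154 MPa.

P₃ ≈ 3.15 MPa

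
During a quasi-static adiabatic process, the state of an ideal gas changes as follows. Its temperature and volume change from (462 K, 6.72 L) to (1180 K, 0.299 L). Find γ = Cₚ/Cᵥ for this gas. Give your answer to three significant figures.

TV^(γ−1) = const ⇒ γ − 1 = ln(T₂/T₁) / ln(V₁/V₂).
γ = 1 + ln(1180/462) / ln(6.72/0.299) = 1.301.

γ ≈ 1.30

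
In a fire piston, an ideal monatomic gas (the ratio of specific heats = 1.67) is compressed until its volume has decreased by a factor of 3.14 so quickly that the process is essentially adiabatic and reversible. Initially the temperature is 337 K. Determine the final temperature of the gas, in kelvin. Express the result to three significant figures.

For a reversible adiabat TV^(γ−1) is constant, so T₂ = T₁ (V₁/V₂)^(γ−1).
T₂ = 337 × 3.14^(0.67) = 725.4 K.

T₂ ≈ 725 K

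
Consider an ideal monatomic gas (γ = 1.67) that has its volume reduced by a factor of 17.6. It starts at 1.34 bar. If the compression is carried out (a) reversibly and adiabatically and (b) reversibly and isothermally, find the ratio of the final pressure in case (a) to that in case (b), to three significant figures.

P_adiabatic / P_isothermal ≈ 6.83

Isothermal: P_b = P₁(V₁/V₂) = 1.34×17.6.
Adiabatic: P_a = P₁(V₁/V₂)^γ = 1.34×17.6^(1.67).
P_a/P_b = (V₁/V₂)^(γ−1) = 17.6^(0.67) = 6.831.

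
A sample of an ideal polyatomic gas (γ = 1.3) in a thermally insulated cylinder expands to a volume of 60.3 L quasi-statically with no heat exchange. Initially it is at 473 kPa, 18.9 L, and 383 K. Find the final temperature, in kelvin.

Adiabatic: T₁V₁^(γ−1) = T₂V₂^(γ−1) ⇒ T₂ = T₁ (V₁/V₂)^(γ−1).
T₂ = 383 × (18.9/60.3)^(0.3) = 270.4 K.

T₂ ≈ 270 K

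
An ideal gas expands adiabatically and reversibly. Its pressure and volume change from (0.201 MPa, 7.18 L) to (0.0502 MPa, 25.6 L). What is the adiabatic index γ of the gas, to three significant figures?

γ ≈ 1.09

PV^γ = const ⇒ γ = ln(P₂/P₁) / ln(V₁/V₂).
γ = ln(0.0502/0.201) / ln(7.18/25.6) = 1.091.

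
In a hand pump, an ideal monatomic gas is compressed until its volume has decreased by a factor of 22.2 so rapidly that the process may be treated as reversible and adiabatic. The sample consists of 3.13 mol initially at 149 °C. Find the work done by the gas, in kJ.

W ≈ -114 kJ

Adiabatic: T₁V₁^(γ−1) = T₂V₂^(γ−1) ⇒ T₂ = T₁ (V₁/V₂)^(γ−1).
γ = 5/3 for a monatomic ideal gas, so γ−1 = 2/3.
T₁ = 149 °C = 422.1 K.
T₂ = 422.1 × 22.2^(2/3) = 3335 K.
Q = 0, so ΔU = W_on_gas = nCᵥΔT with Cᵥ = R/(γ−1) = 12.47 J/(mol·K).
ΔU = 3.13 × 12.47 × (3335 − 422.1) = 113700 J.
Work done by the gas = −ΔU = -113700 J.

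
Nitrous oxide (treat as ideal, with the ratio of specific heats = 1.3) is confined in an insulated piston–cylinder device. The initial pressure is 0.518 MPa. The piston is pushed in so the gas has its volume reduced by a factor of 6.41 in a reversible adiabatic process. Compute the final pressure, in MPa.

P₂ ≈ 5.80 MPa

Since PV^γ is constant along a reversible adiabat, P₂ = P₁ (V₁/V₂)^γ.
P₂ = 0.518 × 6.41^(1.3) = 5.798 MPa.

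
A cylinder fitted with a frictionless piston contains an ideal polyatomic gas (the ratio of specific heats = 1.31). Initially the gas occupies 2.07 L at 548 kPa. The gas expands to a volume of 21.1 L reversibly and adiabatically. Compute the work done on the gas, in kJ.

P₂ = P₁(V₁/V₂)^γ = 548×(2.07/21.1)^(1.31) = 26.18 kPa.
For a reversible adiabat, W_by_gas = (P₁V₁ − P₂V₂)/(γ−1).
W_by = (548000×0.00207 − 26180×0.0211) / (0.31) = 1878 J.
W_on_gas = −W_by = -1878 J.

W ≈ -1.88 kJ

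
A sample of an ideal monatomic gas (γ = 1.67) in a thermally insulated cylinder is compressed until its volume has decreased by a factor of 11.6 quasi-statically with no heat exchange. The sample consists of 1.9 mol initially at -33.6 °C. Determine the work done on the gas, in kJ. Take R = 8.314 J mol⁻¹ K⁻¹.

W ≈ 23.5 kJ

Adiabatic: T₁V₁^(γ−1) = T₂V₂^(γ−1) ⇒ T₂ = T₁ (V₁/V₂)^(γ−1).
T₁ = -33.6 °C = 239.5 K.
T₂ = 239.5 × 11.6^(0.67) = 1238 K.
Q = 0, so ΔU = W_on_gas = nCᵥΔT with Cᵥ = R/(γ−1) = 12.41 J/(mol·K).
ΔU = 1.9 × 12.41 × (1238 − 239.5) = 23530 J.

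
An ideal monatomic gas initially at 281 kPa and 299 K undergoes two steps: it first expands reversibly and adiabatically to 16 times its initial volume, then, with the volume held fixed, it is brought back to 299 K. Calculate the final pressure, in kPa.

For a monatomic ideal gas γ = 5/3.
Adiabatic step (PV^γ = const): P₂ = 281×(1/16)^(5/3) = 2.766 kPa; T₂ = 299×(1/16)^(2/3) = 47.09 K.
Isochoric: P₃ = P₂(T₃/T₂) = 2.766 × (299/47.09) = 17.56 kPa.

P₃ ≈ 17.6 kPa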